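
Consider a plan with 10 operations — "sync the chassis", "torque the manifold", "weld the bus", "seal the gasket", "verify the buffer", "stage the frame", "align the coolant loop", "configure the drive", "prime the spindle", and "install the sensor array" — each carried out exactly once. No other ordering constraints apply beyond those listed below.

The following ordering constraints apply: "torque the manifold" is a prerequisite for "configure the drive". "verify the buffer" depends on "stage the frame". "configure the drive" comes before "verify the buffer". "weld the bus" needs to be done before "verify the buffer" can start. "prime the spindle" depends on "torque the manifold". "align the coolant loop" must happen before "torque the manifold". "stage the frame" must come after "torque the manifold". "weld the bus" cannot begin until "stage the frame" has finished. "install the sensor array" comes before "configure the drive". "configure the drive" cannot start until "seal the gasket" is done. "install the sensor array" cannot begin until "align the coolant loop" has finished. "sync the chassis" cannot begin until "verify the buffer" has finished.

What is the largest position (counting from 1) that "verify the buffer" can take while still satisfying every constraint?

9

The only operation forced after "verify the buffer" (directly or by a chain) is "sync the chassis".
So at least 1 operation follows "verify the buffer", putting "verify the buffer" no later than position 9. That position is achievable by scheduling everything else first.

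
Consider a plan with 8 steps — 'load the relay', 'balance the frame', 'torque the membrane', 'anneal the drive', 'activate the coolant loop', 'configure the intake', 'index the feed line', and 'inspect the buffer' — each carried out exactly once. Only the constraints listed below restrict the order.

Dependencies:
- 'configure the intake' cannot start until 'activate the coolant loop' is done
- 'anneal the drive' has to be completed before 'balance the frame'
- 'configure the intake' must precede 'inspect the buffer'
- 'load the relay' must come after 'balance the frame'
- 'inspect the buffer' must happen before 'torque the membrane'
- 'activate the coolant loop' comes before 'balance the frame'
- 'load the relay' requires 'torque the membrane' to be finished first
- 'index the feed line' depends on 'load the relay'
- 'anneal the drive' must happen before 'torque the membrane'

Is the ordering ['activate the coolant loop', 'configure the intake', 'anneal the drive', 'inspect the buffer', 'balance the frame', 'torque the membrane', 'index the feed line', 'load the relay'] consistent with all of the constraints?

The sequence places 'index the feed line' ahead of 'load the relay'.
That contradicts the constraint that 'load the relay' must precede 'index the feed line'.

No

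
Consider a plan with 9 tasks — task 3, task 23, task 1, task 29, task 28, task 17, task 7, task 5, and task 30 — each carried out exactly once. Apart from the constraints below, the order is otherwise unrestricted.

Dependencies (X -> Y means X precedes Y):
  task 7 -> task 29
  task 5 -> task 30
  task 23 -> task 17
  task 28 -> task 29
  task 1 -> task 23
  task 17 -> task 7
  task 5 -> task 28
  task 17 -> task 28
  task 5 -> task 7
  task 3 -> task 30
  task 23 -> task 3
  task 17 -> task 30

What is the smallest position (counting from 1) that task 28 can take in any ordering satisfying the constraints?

Working backwards through the constraints from task 28, its full set of required predecessors is task 23, task 1, task 17, task 5 — 4 of them.
With 4 mandatory predecessors, the earliest task 28 can sit is position 4+1 = 5, and placing just those 4 first achieves it.

5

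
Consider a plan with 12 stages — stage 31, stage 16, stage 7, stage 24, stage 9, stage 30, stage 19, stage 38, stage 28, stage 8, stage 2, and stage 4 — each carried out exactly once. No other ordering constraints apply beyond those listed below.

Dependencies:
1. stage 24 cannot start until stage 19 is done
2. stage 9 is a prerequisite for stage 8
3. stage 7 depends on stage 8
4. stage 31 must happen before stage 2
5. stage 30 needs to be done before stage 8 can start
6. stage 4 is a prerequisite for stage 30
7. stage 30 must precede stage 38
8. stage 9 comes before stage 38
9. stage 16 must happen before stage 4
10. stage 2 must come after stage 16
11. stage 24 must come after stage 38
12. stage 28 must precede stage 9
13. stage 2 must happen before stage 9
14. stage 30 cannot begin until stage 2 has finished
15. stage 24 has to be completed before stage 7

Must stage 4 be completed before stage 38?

Yes

Tracing the constraints gives a chain: stage 4 → stage 30 → stage 38.
So stage 4 must precede stage 38 in any valid ordering.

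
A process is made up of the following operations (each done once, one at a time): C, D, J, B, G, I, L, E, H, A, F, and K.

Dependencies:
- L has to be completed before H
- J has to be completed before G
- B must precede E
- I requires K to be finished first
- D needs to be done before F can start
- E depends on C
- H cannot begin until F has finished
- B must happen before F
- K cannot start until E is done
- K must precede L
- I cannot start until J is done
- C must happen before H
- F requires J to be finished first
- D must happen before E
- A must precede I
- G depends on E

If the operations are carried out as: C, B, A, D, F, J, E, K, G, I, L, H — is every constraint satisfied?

No

Here J comes after F.
Since J is required before F, the ordering is invalid.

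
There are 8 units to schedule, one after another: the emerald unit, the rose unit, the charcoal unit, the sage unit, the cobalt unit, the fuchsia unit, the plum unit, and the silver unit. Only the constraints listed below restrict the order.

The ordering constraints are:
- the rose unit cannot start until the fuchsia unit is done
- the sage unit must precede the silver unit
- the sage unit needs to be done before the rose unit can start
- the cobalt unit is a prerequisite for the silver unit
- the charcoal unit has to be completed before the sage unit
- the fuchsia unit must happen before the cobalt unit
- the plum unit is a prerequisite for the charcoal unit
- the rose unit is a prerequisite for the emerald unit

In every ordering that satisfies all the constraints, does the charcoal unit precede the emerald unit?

Chaining the stated constraints: the charcoal unit → the sage unit → the rose unit → the emerald unit.
That forces the charcoal unit before the emerald unit in every valid schedule.

Yes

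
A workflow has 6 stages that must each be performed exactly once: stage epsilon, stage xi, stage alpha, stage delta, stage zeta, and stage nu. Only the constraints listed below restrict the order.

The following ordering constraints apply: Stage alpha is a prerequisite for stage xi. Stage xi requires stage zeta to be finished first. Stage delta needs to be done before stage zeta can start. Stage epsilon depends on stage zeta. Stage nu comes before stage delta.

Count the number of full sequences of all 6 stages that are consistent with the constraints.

2 stages have no prerequisites (stage alpha, stage nu), so any of them could come first.
Counting all ways to extend the partial order to a total order gives 9.

9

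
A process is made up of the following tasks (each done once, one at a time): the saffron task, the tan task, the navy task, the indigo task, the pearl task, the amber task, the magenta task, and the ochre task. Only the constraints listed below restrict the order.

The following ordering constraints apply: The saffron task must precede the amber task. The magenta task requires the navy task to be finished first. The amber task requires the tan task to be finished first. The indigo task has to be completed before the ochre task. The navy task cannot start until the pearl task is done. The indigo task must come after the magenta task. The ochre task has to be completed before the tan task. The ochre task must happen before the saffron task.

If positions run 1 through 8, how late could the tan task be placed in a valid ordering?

The only task forced after the tan task (directly or by a chain) is the amber task.
So at least 1 task follows the tan task, putting the tan task no later than position 7. That position is achievable by scheduling everything else first.

7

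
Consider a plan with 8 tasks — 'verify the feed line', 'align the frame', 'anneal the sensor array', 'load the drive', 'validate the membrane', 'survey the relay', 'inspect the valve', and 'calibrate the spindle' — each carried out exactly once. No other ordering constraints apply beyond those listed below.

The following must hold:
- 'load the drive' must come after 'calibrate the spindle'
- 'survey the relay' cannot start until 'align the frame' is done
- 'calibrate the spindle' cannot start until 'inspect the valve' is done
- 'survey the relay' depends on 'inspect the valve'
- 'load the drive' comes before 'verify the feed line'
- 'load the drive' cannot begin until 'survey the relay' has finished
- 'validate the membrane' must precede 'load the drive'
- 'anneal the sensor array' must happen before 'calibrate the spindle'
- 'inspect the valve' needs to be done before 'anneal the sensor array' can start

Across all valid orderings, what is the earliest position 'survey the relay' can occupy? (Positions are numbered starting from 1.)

3

The tasks that are forced before 'survey the relay', directly or transitively, are 'align the frame', 'inspect the valve'. That's 2 tasks.
With 2 mandatory predecessors, the earliest 'survey the relay' can sit is position 2+1 = 3, and placing just those 2 first achieves it.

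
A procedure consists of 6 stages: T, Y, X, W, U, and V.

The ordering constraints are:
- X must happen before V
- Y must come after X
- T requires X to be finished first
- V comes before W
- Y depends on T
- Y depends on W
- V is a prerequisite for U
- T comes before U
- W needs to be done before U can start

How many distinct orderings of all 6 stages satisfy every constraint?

X is the only stage with nothing required before it, so every ordering starts there.
Systematically extending each partial ordering one stage at a time and counting, there are 6 complete orderings.

6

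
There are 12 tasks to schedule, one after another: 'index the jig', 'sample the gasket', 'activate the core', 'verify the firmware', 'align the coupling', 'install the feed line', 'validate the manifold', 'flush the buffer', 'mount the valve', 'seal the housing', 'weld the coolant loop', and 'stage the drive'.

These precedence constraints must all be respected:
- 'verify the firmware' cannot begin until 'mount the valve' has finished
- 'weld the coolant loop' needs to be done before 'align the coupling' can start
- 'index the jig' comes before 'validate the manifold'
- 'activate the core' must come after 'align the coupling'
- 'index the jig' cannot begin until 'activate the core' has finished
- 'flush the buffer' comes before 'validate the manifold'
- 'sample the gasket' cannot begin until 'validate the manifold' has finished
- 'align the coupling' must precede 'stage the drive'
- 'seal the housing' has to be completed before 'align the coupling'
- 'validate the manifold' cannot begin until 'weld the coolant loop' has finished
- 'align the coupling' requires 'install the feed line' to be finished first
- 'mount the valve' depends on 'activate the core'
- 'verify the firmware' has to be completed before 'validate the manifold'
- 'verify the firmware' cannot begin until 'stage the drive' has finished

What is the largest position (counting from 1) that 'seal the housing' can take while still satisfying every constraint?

Every task that must follow 'seal the housing' has to come after it. Tracing all chains starting from 'seal the housing', those tasks are: 'index the jig', 'sample the gasket', 'activate the core', 'verify the firmware', 'align the coupling', 'validate the manifold', 'mount the valve', 'stage the drive' — 8 in total.
With 8 mandatory successors out of 12 tasks total, the latest slot for 'seal the housing' is 12−8 = 4, and it's reachable by doing all non-successors before 'seal the housing'.

4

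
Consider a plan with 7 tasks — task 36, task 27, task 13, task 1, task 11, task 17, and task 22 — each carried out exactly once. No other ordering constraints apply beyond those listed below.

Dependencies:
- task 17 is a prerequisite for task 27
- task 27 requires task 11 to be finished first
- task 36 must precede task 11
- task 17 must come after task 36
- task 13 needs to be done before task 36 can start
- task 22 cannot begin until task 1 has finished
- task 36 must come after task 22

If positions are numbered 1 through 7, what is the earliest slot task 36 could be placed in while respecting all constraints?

Working backwards through the constraints from task 36, its full set of required predecessors is task 13, task 1, task 22 — 3 of them.
With 3 mandatory predecessors, the earliest task 36 can sit is position 3+1 = 4, and placing just those 3 first achieves it.

4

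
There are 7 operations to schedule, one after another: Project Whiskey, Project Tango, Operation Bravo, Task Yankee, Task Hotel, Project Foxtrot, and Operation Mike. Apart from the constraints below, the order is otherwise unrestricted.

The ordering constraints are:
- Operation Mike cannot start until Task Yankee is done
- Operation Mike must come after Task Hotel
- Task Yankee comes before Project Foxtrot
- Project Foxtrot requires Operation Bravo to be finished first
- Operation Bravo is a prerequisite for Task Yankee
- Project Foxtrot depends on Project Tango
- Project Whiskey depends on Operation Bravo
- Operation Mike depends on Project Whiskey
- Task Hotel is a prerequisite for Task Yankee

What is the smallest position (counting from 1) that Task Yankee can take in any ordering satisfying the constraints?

The operations that are forced before Task Yankee, directly or transitively, are Operation Bravo, Task Hotel. That's 2 operations.
So at minimum 2 operations come before Task Yankee, putting Task Yankee no earlier than position 3. That position is achievable by scheduling exactly those predecessors first.

3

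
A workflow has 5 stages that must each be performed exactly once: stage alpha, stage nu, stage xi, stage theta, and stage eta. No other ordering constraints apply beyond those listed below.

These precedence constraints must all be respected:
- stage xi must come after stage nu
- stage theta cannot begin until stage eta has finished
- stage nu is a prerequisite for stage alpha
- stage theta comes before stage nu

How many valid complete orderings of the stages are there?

Stage eta is the only stage with nothing required before it, so every ordering starts there.
Enumerating by repeatedly choosing an available stage (one whose prerequisites are all placed) gives 2 distinct complete orderings.

2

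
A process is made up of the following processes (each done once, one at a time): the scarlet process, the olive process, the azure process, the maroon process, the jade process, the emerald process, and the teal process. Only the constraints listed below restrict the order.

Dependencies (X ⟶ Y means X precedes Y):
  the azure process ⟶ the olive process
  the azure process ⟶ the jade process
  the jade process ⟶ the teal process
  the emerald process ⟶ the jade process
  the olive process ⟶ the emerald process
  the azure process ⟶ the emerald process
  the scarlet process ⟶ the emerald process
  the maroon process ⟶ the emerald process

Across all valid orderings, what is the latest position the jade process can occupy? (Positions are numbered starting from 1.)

The only process forced after the jade process (directly or by a chain) is the teal process.
So at least 1 process follows the jade process, putting the jade process no later than position 6. That position is achievable by scheduling everything else first.

6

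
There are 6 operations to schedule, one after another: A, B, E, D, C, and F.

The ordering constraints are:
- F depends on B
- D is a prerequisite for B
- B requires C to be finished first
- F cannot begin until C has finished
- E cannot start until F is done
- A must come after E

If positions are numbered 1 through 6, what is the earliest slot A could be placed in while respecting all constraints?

6

Every operation that must precede A has to come before it. Tracing all chains that end at A, those operations are: B, E, D, C, F — 5 in total.
With 5 mandatory predecessors, the earliest A can sit is position 5+1 = 6, and placing just those 5 first achieves it.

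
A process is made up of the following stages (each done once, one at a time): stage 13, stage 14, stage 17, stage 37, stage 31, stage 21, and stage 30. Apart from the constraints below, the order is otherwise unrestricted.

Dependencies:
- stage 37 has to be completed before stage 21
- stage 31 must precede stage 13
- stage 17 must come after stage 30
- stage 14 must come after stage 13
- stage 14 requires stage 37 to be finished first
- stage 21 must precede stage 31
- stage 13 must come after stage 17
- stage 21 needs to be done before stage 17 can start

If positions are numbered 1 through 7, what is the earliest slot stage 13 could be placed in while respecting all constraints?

The stages that are forced before stage 13, directly or transitively, are stage 17, stage 37, stage 31, stage 21, stage 30. That's 5 stages.
With 5 mandatory predecessors, the earliest stage 13 can sit is position 5+1 = 6, and placing just those 5 first achieves it.

6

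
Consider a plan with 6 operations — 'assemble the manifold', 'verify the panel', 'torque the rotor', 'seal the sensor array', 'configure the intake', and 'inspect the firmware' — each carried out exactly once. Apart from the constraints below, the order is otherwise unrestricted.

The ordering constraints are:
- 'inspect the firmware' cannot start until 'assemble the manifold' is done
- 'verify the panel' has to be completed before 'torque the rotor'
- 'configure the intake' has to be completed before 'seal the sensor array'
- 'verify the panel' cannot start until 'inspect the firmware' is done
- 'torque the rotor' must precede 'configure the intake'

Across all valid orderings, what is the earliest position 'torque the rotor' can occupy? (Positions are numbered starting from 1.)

4

The operations that are forced before 'torque the rotor', directly or transitively, are 'assemble the manifold', 'verify the panel', 'inspect the firmware'. That's 3 operations.
So at minimum 3 operations come before 'torque the rotor', putting 'torque the rotor' no earlier than position 4. That position is achievable by scheduling exactly those predecessors first.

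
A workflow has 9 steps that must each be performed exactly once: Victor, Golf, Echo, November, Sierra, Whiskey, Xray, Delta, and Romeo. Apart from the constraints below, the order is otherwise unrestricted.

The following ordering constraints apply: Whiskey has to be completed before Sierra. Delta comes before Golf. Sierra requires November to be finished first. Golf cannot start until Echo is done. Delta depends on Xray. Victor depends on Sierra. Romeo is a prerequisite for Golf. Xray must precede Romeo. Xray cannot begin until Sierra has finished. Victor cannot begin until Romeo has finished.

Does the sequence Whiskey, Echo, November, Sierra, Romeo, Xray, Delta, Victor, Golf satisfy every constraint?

In the proposed order, Romeo appears before Xray.
Since Xray is required before Romeo, the ordering is invalid.

No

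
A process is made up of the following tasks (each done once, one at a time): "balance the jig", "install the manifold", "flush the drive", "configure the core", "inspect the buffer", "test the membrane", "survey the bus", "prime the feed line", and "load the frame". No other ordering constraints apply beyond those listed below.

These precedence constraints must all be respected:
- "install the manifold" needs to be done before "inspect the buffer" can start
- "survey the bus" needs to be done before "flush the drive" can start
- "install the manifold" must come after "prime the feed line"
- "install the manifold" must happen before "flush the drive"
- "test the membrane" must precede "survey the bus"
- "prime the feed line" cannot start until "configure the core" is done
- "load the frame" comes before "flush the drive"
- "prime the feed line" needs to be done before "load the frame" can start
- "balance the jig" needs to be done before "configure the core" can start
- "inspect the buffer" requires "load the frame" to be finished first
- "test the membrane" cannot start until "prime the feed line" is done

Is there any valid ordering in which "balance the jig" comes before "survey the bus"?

The constraints force "balance the jig" before "survey the bus", so yes — every valid ordering has "balance the jig" earlier.

Yes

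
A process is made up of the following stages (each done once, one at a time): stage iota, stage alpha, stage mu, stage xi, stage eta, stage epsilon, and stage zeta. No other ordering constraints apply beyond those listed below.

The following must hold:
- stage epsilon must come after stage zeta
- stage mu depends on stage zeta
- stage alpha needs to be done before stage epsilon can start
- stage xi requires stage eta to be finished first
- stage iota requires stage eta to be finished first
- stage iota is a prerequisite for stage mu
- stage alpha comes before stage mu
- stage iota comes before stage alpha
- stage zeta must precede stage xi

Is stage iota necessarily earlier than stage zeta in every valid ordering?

Nothing in the constraints links stage iota and stage zeta; they are unordered relative to each other.
A valid ordering placing stage zeta before stage iota exists, so the answer is no.

No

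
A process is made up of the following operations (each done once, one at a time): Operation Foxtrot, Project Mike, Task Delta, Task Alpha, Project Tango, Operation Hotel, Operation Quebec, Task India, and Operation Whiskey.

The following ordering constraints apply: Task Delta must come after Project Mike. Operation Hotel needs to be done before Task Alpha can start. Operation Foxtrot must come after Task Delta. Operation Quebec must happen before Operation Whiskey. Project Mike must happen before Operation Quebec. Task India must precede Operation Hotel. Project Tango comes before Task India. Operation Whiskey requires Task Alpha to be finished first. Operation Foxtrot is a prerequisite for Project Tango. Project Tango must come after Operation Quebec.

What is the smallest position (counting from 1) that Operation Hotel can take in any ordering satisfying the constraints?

7

Working backwards through the constraints from Operation Hotel, its full set of required predecessors is Operation Foxtrot, Project Mike, Task Delta, Project Tango, Operation Quebec, Task India — 6 of them.
So at minimum 6 operations come before Operation Hotel, putting Operation Hotel no earlier than position 7. That position is achievable by scheduling exactly those predecessors first.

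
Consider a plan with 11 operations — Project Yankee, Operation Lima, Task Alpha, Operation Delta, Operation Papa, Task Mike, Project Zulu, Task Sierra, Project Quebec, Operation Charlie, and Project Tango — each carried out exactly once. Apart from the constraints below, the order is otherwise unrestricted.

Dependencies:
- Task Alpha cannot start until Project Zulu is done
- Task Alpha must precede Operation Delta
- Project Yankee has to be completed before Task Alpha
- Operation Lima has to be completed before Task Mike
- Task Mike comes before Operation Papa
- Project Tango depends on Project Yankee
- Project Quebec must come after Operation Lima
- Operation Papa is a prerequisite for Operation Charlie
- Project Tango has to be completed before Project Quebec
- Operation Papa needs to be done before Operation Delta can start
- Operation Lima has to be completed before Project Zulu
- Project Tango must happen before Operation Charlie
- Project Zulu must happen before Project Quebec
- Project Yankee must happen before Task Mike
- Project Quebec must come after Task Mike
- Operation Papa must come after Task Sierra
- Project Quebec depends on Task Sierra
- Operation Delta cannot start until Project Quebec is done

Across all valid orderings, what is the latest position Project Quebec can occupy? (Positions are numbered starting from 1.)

10

The only operation forced after Project Quebec (directly or by a chain) is Operation Delta.
So at least 1 operation follows Project Quebec, putting Project Quebec no later than position 10. That position is achievable by scheduling everything else first.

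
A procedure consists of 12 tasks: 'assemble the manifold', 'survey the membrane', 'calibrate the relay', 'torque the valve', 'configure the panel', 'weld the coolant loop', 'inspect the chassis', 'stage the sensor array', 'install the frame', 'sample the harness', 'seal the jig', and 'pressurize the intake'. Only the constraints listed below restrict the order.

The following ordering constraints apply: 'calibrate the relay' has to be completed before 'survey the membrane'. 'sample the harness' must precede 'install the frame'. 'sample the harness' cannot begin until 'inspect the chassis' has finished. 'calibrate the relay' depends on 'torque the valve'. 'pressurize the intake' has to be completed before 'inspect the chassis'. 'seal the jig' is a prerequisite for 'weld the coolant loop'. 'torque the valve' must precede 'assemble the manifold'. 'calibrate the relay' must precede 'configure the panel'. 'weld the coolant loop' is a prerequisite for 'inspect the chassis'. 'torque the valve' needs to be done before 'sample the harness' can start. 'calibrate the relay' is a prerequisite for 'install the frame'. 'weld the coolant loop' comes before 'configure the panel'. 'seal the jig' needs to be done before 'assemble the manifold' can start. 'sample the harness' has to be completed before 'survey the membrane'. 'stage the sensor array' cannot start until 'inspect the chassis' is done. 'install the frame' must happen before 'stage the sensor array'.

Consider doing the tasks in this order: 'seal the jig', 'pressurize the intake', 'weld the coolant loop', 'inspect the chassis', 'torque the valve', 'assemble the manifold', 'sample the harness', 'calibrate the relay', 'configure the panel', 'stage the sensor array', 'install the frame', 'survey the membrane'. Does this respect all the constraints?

The sequence places 'stage the sensor array' ahead of 'install the frame'.
Since 'install the frame' is required before 'stage the sensor array', the ordering is invalid.

No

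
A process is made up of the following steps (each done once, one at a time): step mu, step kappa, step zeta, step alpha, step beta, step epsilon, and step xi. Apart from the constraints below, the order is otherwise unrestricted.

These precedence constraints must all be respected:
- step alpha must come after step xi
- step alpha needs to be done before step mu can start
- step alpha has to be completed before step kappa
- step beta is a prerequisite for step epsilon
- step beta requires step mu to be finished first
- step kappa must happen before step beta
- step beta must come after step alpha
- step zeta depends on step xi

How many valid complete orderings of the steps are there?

Only step xi has no prerequisites, so it must go first.
Enumerating by repeatedly choosing an available step (one whose prerequisites are all placed) gives 12 distinct complete orderings.

12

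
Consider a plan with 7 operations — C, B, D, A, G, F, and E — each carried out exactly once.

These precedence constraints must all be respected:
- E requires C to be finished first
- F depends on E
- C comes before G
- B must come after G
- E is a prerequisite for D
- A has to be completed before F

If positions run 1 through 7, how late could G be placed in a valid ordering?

6

Following the constraints forward from G, its only required successor is B.
With 1 mandatory successor out of 7 operations total, the latest slot for G is 7−1 = 6, and it's reachable by doing all non-successors before G.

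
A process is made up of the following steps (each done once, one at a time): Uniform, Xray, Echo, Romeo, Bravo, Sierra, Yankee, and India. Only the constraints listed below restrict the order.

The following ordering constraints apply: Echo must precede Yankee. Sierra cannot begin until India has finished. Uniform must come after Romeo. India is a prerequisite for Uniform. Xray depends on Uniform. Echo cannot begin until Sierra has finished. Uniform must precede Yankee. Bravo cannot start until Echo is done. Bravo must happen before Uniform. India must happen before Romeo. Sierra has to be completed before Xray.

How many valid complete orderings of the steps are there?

Only India has no prerequisites, so it must go first.
Counting all ways to extend the partial order to a total order gives 8.

8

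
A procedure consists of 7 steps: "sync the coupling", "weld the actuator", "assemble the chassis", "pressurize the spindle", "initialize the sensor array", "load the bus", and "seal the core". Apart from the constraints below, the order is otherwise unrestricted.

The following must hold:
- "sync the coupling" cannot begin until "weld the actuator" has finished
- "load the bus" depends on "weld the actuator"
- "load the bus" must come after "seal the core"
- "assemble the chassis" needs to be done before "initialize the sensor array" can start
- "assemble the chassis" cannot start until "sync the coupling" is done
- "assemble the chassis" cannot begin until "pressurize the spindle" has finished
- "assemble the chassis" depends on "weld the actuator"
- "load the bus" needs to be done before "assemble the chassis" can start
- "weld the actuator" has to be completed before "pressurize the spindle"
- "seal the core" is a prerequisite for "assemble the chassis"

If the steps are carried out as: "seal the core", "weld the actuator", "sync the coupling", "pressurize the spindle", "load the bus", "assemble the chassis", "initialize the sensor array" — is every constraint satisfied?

Yes

Checking each listed constraint against this order: for instance, "seal the core" is in position 1 and "assemble the chassis" in position 6, so that constraint holds — and the remaining constraints check out the same way.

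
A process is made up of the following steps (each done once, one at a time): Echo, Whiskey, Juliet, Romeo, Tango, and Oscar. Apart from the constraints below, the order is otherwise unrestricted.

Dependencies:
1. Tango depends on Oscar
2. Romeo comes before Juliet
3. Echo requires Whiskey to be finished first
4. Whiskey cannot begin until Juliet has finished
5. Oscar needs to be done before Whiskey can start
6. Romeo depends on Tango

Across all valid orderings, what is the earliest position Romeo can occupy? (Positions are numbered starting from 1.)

The steps that are forced before Romeo, directly or transitively, are Tango, Oscar. That's 2 steps.
So at minimum 2 steps come before Romeo, putting Romeo no earlier than position 3. That position is achievable by scheduling exactly those predecessors first.

3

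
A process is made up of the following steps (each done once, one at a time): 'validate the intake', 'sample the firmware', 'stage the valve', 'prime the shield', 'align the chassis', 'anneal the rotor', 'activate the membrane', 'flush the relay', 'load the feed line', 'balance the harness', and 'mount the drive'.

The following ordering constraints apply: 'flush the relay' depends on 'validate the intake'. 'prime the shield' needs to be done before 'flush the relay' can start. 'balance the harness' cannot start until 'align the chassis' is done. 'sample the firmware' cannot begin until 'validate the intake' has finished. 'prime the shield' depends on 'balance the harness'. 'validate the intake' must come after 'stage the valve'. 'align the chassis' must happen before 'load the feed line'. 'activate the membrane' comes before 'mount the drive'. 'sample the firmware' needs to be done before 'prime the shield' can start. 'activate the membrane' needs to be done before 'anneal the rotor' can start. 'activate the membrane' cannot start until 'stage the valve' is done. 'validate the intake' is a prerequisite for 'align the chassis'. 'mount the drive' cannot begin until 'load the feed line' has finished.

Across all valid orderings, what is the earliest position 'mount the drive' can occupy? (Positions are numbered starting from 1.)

6

Working backwards through the constraints from 'mount the drive', its full set of required predecessors is 'validate the intake', 'stage the valve', 'align the chassis', 'activate the membrane', 'load the feed line' — 5 of them.
So at minimum 5 steps come before 'mount the drive', putting 'mount the drive' no earlier than position 6. That position is achievable by scheduling exactly those predecessors first.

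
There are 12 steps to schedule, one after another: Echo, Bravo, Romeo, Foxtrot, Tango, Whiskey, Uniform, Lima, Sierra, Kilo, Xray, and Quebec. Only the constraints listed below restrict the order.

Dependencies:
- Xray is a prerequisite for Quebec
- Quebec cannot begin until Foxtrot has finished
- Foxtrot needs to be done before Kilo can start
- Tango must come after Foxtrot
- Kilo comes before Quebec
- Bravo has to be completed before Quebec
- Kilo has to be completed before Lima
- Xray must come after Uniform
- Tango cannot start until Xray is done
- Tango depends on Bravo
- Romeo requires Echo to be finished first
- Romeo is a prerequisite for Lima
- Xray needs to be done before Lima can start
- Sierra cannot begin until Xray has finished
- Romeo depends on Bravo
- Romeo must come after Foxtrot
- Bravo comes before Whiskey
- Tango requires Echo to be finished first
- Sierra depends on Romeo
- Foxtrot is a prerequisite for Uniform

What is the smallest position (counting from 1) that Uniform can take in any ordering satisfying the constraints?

The only step forced before Uniform (directly or transitively) is Foxtrot.
So at minimum 1 step comes before Uniform, putting Uniform no earlier than position 2. That position is achievable by scheduling exactly that predecessor first.

2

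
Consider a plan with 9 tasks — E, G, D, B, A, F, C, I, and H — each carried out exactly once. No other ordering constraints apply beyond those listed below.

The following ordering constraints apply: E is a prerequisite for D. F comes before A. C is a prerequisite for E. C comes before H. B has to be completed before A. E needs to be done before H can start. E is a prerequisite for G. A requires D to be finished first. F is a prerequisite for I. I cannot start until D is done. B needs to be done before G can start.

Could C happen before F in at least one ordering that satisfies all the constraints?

Yes

No chain of constraints runs from F to C, so F is not required to come first.
So a valid ordering placing C earlier than F exists.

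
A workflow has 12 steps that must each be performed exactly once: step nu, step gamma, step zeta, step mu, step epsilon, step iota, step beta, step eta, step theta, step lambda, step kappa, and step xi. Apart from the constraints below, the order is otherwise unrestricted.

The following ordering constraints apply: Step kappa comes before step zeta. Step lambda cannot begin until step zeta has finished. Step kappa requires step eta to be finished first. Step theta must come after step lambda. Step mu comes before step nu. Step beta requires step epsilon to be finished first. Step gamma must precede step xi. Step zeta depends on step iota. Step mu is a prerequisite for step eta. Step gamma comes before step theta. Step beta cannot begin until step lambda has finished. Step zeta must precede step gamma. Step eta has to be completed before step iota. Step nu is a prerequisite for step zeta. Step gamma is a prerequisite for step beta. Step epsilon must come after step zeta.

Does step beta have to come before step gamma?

There is a chain step gamma → step beta, which puts step gamma before step beta.
So step beta never precedes step gamma.

No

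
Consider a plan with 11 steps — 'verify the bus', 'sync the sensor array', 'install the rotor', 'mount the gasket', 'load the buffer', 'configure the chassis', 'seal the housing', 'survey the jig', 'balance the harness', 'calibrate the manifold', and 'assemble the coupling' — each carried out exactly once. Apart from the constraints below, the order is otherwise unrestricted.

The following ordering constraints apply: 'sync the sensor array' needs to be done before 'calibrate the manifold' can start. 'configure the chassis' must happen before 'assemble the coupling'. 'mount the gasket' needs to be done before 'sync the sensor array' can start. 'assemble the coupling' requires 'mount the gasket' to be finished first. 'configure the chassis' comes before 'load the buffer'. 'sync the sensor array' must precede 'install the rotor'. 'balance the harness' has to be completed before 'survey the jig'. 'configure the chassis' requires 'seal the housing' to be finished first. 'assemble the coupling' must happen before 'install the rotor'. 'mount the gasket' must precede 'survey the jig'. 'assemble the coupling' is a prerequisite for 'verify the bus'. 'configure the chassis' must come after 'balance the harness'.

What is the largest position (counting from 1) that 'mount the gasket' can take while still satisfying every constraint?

5

Every step that must follow 'mount the gasket' has to come after it. Tracing all chains starting from 'mount the gasket', those steps are: 'verify the bus', 'sync the sensor array', 'install the rotor', 'survey the jig', 'calibrate the manifold', 'assemble the coupling' — 6 in total.
With 6 mandatory successors out of 11 steps total, the latest slot for 'mount the gasket' is 11−6 = 5, and it's reachable by doing all non-successors before 'mount the gasket'.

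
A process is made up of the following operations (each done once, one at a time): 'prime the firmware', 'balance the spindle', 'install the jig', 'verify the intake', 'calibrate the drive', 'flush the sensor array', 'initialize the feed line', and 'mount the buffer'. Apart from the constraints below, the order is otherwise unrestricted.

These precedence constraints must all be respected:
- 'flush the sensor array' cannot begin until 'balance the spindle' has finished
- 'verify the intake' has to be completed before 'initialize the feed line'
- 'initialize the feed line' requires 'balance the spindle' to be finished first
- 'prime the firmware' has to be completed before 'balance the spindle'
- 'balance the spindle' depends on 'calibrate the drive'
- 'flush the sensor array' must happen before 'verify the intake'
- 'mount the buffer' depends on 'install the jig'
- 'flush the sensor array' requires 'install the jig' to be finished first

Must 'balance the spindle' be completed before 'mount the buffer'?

No

No chain of constraints connects 'balance the spindle' to 'mount the buffer' in either direction.
A valid ordering placing 'mount the buffer' before 'balance the spindle' exists, so the answer is no.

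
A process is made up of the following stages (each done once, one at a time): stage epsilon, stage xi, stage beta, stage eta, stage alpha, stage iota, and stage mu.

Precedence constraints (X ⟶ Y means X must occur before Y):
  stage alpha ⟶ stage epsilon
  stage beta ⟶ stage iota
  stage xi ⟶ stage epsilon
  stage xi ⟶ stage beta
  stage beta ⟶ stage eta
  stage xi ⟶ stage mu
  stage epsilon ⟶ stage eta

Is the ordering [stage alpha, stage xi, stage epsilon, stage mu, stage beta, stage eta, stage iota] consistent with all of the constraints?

Going through the constraints one by one, each required predecessor appears earlier in the sequence than its dependent — e.g. stage xi (position 2) is before stage beta (position 5), as required.

Yes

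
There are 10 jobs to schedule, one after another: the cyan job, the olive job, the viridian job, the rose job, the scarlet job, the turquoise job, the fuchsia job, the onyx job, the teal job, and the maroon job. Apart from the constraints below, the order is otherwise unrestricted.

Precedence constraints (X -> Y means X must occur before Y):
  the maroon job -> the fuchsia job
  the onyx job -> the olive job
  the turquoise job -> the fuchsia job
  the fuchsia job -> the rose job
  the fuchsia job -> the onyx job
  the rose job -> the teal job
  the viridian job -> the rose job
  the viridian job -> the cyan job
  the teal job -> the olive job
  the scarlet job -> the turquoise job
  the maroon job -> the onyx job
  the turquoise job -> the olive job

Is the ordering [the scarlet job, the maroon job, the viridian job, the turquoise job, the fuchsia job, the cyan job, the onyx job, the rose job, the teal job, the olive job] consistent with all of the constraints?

Yes

Checking each listed constraint against this order: for instance, the turquoise job is in position 4 and the olive job in position 10, so that constraint holds — and the remaining constraints check out the same way.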